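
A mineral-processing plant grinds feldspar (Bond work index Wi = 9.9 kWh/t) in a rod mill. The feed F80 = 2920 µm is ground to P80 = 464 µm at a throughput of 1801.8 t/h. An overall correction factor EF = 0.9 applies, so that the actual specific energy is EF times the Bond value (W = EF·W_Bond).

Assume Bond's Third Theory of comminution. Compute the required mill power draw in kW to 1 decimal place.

P = 4482.0 kW

W = 10 Wi (1/√P80 − 1/√F80)  [Bond]
W = 10·9.9·(1/√464 − 1/√2920) = 10·9.9·(0.027918) = 2.7639 kWh/t
Corrected W = EF·W_Bond = 0.9·2.7639 = 2.4875 kWh/t
Power = W × throughput = 2.4875 kWh/t × 1801.8 t/h = 4482.0 kW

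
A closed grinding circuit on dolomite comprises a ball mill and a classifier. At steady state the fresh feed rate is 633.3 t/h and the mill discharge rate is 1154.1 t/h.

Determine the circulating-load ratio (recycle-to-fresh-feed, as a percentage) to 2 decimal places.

CL = 82.24 %

Steady state: M = F + R.
R = M − F = 1154.1 − 633.3 = 520.8 t/h
CL = 100·R/F = 100·520.8/633.3 = 82.24 %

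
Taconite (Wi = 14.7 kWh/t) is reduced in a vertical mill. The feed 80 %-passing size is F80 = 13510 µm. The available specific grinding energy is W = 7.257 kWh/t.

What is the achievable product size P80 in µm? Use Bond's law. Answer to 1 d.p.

W = 10 Wi / √P80 − 10 Wi / √F80
P80^-0.5 = F80^-0.5 + W/(10 Wi)
  = 7.2570/(10·14.7) + 1/√13510 = 0.049367 + 0.008603 = 0.057971
P80 = (1/0.057971)² = 17.2501² = 297.56 µm

P80 = 297.6 µm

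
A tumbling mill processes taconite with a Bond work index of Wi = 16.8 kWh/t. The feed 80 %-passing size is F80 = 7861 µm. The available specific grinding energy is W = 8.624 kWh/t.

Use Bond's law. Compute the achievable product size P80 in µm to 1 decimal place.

P80 = 255.1 µm

W = 10·Wi·(P80^(-½) − F80^(-½))
⇒ 1/√P80 = W/(10·Wi) + 1/√F80
  = 8.6240/(10·16.8) + 1/√7861 = 0.051333 + 0.011279 = 0.062612
P80 = (1/0.062612)² = 15.9714² = 255.08 µm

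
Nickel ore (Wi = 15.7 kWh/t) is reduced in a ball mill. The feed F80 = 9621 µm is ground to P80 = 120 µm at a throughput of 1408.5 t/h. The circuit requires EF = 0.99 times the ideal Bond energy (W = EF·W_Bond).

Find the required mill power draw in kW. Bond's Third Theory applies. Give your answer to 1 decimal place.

Bond: W = 10·Wi·(1/√P80 − 1/√F80)
W = 10·15.7·(1/√120 − 1/√9621) = 10·15.7·(0.081092) = 12.7314 kWh/t
Corrected W = EF·W_Bond = 0.99·12.7314 = 12.6041 kWh/t
P = W·T = 12.6041·1408.5 = 17752.9 kW

P = 17752.9 kW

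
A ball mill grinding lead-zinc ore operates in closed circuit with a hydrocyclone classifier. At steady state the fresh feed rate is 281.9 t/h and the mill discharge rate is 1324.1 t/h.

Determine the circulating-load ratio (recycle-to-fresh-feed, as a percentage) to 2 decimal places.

CL = 369.71 %

Steady state: M = F + R.
R = M − F = 1324.1 − 281.9 = 1042.2 t/h
CL = 100·R/F = 100·1042.2/281.9 = 369.71 %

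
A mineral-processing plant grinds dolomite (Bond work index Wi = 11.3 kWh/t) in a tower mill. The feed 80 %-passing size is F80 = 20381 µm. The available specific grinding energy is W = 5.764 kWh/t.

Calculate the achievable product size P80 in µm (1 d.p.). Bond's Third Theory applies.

P80 = 297.1 µm

W = 10·Wi·(P80^(-½) − F80^(-½))
⇒ 1/√P80 = W/(10 Wi) + 1/√F80
  = 5.7640/(10·11.3) + 1/√20381 = 0.051009 + 0.007005 = 0.058014
P80 = (1/0.058014)² = 17.2374² = 297.13 µm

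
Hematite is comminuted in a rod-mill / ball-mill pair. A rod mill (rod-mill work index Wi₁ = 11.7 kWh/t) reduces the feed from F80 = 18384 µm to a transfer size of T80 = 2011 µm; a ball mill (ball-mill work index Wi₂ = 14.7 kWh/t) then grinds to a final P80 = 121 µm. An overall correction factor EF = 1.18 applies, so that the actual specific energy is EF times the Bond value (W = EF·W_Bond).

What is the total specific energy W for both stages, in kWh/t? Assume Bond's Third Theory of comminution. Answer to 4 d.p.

W = 10·Wi·(P80^(-½) − F80^(-½))
Stage 1 (18384→2011 µm, Wi₁=11.7): W₁ = 10·11.7·(0.022299 − 0.007375) = 1.7461 kWh/t
Stage 2 (2011→121 µm, Wi₂=14.7): W₂ = 10·14.7·(0.090909 − 0.022299) = 10.0856 kWh/t
W = W₁ + W₂ = 1.7461 + 10.0856 = 11.8317 kWh/t
Apply correction: 11.8317 × 1.18 = 13.9615 kWh/t

W = 13.9615 kWh/t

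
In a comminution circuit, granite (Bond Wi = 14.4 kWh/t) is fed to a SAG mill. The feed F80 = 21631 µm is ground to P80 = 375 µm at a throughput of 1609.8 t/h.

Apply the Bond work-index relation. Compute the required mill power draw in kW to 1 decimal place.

W = 10·Wi·[P80^(−½) − F80^(−½)]
W = 10·14.4·(1/√375 − 1/√21631) = 10·14.4·(0.044841) = 6.4570 kWh/t
P = W·T = 6.4570·1609.8 = 10394.5 kW

P = 10394.5 kW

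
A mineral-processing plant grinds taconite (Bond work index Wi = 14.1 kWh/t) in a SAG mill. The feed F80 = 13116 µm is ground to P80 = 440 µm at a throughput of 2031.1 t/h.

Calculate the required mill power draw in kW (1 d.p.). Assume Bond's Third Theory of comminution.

P = 11152.2 kW

W_Bond = 10·Wi·(1/√P₈₀ − 1/√F₈₀)
W = 10·14.1·(1/√440 − 1/√13116) = 10·14.1·(0.038941) = 5.4907 kWh/t
P_mill = W·ṁ = 5.4907·2031.1 = 11152.2 kW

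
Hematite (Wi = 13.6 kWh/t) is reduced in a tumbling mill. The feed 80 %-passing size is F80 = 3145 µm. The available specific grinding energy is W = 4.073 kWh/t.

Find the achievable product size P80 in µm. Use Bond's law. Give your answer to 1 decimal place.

P80 = 438.0 µm

Bond:  W = 10 Wi (1/√P − 1/√F)
⇒ 1/√P80 = W/(10 Wi) + 1/√F80
  = 4.0730/(10·13.6) + 1/√3145 = 0.029949 + 0.017832 = 0.047780
P80 = (1/0.047780)² = 20.9292² = 438.03 µm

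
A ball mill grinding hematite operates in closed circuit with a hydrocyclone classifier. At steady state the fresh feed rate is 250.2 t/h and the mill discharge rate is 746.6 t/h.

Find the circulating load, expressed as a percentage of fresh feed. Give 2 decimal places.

CL = 198.40 %

M = F + R at steady state, so:
R = M − F = 746.6 − 250.2 = 496.4 t/h
CL = 100·R/F = 100·496.4/250.2 = 198.40 %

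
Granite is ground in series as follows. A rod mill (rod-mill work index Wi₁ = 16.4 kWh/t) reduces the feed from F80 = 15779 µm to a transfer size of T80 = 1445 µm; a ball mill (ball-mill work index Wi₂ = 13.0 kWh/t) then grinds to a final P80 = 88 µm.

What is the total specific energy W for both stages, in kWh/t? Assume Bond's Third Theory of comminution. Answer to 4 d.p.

W = 10 Wi (1/√P80 − 1/√F80)  [Bond]
Stage 1 (15779→1445 µm, Wi₁=16.4): W₁ = 10·16.4·(0.026307 − 0.007961) = 3.0087 kWh/t
Stage 2 (1445→88 µm, Wi₂=13.0): W₂ = 10·13.0·(0.106600 − 0.026307) = 10.4382 kWh/t
W = W₁ + W₂ = 3.0087 + 10.4382 = 13.4469 kWh/t

W = 13.4469 kWh/t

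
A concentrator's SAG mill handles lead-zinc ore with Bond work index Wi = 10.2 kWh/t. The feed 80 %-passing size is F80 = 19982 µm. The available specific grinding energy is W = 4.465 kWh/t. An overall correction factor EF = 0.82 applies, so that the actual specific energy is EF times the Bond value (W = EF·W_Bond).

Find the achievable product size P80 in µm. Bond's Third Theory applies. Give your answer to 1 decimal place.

P80 = 273.6 µm

W = 10 Wi (P80^-0.5 − F80^-0.5)
W_Bond = W / EF = 4.465 / 0.82 = 5.4451 kWh/t
P80^-0.5 = F80^-0.5 + W_Bond/(10 Wi)
  = 5.4451/(10·10.2) + 1/√19982 = 0.053384 + 0.007074 = 0.060458
P80 = (1/0.060458)² = 16.5405² = 273.59 µm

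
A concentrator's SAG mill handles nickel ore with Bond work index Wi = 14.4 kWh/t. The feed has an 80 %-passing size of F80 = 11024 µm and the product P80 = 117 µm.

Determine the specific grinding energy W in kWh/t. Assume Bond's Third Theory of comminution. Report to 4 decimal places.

Bond: W = 10·Wi·(1/√P80 − 1/√F80)
1/√117 = 0.092450;  1/√11024 = 0.009524
W = 10·14.4·(0.092450 − 0.009524) = 11.9413 kWh/t

W = 11.9413 kWh/t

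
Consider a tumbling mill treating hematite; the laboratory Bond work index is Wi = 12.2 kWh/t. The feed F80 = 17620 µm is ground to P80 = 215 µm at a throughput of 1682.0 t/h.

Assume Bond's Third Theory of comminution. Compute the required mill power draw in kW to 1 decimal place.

P = 12448.9 kW

Bond: W = 10·Wi·(1/√P80 − 1/√F80)
W = 10·12.2·(1/√215 − 1/√17620) = 10·12.2·(0.060666) = 7.4012 kWh/t
Mill draw = 7.4012 × 1682.0 = 12448.9 kW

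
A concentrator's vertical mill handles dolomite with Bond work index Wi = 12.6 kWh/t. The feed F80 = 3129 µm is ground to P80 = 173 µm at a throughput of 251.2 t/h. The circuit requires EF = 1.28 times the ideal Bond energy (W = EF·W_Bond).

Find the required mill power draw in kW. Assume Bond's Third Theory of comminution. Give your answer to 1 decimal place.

W_Bond = 10·Wi·(1/√P₈₀ − 1/√F₈₀)
W = 10·12.6·(1/√173 − 1/√3129) = 10·12.6·(0.058151) = 7.3271 kWh/t
With EF = 1.28: W = 7.3271·1.28 = 9.3787 kWh/t
P = W·T = 9.3787·251.2 = 2355.9 kW

P = 2355.9 kW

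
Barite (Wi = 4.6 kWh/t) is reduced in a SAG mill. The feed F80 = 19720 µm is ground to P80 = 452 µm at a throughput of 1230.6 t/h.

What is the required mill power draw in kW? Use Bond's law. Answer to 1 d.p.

P = 2259.5 kW

W = 10 Wi (1/√P80 − 1/√F80)  [Bond]
W = 10·4.6·(1/√452 − 1/√19720) = 10·4.6·(0.039915) = 1.8361 kWh/t
Power = W × throughput = 1.8361 kWh/t × 1230.6 t/h = 2259.5 kW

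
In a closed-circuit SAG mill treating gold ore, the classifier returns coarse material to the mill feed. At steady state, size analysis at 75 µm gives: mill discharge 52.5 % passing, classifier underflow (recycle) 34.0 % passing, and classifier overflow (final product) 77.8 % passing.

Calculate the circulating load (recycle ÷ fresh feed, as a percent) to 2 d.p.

Balance %-passing 75 µm (r = R/F):
(1+r)d = ru + o → r = (o−d)/(d−u)
r = (77.8 − 52.5)/(52.5 − 34.0) = 25.3/18.5 = 1.3676
CL = 100·r = 136.76 %

CL = 136.76 %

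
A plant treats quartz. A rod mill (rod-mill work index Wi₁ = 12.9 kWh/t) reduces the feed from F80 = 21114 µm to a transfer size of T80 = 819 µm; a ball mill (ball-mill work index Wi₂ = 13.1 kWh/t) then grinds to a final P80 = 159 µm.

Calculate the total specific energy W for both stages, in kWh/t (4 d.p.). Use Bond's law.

W = 9.4313 kWh/t

W = 10 Wi (1/√P80 − 1/√F80)  [Bond]
Stage 1 (21114→819 µm, Wi₁=12.9): W₁ = 10·12.9·(0.034943 − 0.006882) = 3.6198 kWh/t
Stage 2 (819→159 µm, Wi₂=13.1): W₂ = 10·13.1·(0.079305 − 0.034943) = 5.8115 kWh/t
W = W₁ + W₂ = 3.6198 + 5.8115 = 9.4313 kWh/t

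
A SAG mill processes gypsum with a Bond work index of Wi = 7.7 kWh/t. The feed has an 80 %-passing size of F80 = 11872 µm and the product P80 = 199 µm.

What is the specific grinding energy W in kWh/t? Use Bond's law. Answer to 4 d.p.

W = 10 Wi (1/√P80 − 1/√F80)  [Bond]
1/√199 = 0.070888;  1/√11872 = 0.009178
W = 10·7.7·(0.070888 − 0.009178) = 4.7517 kWh/t

W = 4.7517 kWh/t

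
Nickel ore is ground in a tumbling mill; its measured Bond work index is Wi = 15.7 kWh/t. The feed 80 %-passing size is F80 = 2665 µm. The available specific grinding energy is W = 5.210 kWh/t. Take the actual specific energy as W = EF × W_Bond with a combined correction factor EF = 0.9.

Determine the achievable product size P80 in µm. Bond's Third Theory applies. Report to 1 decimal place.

P80 = 316.1 µm

W = 10 Wi / √P80 − 10 Wi / √F80
W_Bond = W / EF = 5.210 / 0.9 = 5.7889 kWh/t
P80^-0.5 = F80^-0.5 + W_Bond/(10 Wi)
  = 5.7889/(10·15.7) + 1/√2665 = 0.036872 + 0.019371 = 0.056243
P80 = (1/0.056243)² = 17.7800² = 316.13 µm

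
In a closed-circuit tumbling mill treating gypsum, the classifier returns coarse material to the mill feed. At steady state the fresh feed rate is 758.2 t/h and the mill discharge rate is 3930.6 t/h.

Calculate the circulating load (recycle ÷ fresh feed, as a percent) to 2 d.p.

CL = 418.41 %

Steady state: M = F + R.
R = M − F = 3930.6 − 758.2 = 3172.4 t/h
CL = 100·R/F = 100·3172.4/758.2 = 418.41 %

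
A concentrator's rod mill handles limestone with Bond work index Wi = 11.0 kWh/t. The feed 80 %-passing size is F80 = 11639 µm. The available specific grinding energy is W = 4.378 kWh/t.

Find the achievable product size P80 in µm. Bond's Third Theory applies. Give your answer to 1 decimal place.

W_Bond = 10·Wi·(1/√P₈₀ − 1/√F₈₀)
⇒ 1/√P80 = W/(10 Wi) + 1/√F80
  = 4.3780/(10·11.0) + 1/√11639 = 0.039800 + 0.009269 = 0.049069
P80 = (1/0.049069)² = 20.3794² = 415.32 µm

P80 = 415.3 µm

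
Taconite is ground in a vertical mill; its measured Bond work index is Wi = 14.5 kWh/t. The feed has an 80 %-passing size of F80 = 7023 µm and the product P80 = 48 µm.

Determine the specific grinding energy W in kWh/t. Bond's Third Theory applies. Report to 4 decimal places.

W = 19.1987 kWh/t

Bond: W = 10·Wi·(1/√P80 − 1/√F80)
1/√48 = 0.144338;  1/√7023 = 0.011933
W = 10·14.5·(0.144338 − 0.011933) = 19.1987 kWh/t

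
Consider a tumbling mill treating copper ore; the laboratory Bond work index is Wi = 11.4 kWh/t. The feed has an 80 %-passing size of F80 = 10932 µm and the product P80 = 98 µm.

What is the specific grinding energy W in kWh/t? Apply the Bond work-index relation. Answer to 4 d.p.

W = 10.4254 kWh/t

Bond: W = 10·Wi·(1/√P80 − 1/√F80)
1/√98 = 0.101015;  1/√10932 = 0.009564
W = 10·11.4·(0.101015 − 0.009564) = 10.4254 kWh/t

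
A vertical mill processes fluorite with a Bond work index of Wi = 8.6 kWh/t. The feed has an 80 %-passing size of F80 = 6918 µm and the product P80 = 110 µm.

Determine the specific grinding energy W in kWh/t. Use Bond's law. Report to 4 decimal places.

W = 7.1658 kWh/t

Bond:  W = 10 Wi (1/√P − 1/√F)
1/√110 = 0.095346;  1/√6918 = 0.012023
W = 10·8.6·(0.095346 − 0.012023) = 7.1658 kWh/t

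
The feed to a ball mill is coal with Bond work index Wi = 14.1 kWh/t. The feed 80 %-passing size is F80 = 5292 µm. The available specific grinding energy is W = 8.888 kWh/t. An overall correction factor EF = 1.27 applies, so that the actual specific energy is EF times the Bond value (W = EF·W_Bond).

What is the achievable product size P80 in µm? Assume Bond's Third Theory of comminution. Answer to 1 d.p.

P80 = 248.9 µm

W = 10 Wi (1/√P80 − 1/√F80)  [Bond]
W_Bond = W / EF = 8.888 / 1.27 = 6.9984 kWh/t
⇒ 1/√P80 = W_Bond/(10·Wi) + 1/√F80
  = 6.9984/(10·14.1) + 1/√5292 = 0.049634 + 0.013746 = 0.063381
P80 = (1/0.063381)² = 15.7777² = 248.94 µm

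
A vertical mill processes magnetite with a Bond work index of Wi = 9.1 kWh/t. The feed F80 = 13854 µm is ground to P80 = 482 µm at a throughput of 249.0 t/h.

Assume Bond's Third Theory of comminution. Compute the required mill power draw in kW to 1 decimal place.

W = 10 Wi (P80^-0.5 − F80^-0.5)
W = 10·9.1·(1/√482 − 1/√13854) = 10·9.1·(0.037053) = 3.3718 kWh/t
Mill draw = 3.3718 × 249.0 = 839.6 kW

P = 839.6 kW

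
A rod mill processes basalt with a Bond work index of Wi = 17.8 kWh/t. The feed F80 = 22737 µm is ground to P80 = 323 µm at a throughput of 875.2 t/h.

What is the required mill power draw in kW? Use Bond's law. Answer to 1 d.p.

P = 7635.0 kW

W = 10·Wi·(P80^(-½) − F80^(-½))
W = 10·17.8·(1/√323 − 1/√22737) = 10·17.8·(0.049010) = 8.7237 kWh/t
Power = W × throughput = 8.7237 kWh/t × 875.2 t/h = 7635.0 kW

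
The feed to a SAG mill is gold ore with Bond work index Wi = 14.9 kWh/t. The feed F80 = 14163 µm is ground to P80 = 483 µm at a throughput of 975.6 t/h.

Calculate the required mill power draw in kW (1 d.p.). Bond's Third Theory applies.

P = 5392.8 kW

W = 10·Wi·[P80^(−½) − F80^(−½)]
W = 10·14.9·(1/√483 − 1/√14163) = 10·14.9·(0.037099) = 5.5277 kWh/t
Mill draw = 5.5277 × 975.6 = 5392.8 kW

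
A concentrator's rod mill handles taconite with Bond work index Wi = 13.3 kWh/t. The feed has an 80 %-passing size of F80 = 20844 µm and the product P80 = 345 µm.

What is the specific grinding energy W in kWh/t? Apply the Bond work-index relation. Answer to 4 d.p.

W = 10 Wi / √P80 − 10 Wi / √F80
1/√345 = 0.053838;  1/√20844 = 0.006926
W = 10·13.3·(0.053838 − 0.006926) = 6.2393 kWh/t

W = 6.2393 kWh/t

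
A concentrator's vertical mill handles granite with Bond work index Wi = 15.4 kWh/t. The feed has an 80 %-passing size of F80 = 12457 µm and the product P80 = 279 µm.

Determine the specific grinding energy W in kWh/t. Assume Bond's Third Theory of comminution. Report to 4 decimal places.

W = 10 Wi / √P80 − 10 Wi / √F80
1/√279 = 0.059868;  1/√12457 = 0.008960
W = 10·15.4·(0.059868 − 0.008960) = 7.8399 kWh/t

W = 7.8399 kWh/t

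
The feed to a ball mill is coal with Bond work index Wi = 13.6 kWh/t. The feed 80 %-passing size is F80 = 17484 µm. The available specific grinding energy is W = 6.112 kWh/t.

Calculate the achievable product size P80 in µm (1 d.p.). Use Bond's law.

W_Bond = 10·Wi·(1/√P₈₀ − 1/√F₈₀)
⇒ 1/√P80 = W/(10·Wi) + 1/√F80
  = 6.1120/(10·13.6) + 1/√17484 = 0.044941 + 0.007563 = 0.052504
P80 = (1/0.052504)² = 19.0462² = 362.76 µm

P80 = 362.8 µm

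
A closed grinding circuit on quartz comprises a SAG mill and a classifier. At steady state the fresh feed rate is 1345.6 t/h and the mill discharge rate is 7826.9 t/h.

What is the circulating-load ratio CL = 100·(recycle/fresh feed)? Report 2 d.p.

Steady state: M = F + R.
R = M − F = 7826.9 − 1345.6 = 6481.3 t/h
CL = 100·R/F = 100·6481.3/1345.6 = 481.67 %

CL = 481.67 %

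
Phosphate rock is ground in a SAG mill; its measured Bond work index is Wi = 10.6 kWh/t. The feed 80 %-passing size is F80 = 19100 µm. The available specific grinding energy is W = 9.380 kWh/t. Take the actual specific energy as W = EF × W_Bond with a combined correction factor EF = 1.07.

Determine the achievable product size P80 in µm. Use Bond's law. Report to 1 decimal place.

P80 = 123.6 µm

Bond:  W = 10 Wi (1/√P − 1/√F)
W_Bond = W / EF = 9.380 / 1.07 = 8.7664 kWh/t
⇒ 1/√P80 = W_Bond/(10 Wi) + 1/√F80
  = 8.7664/(10·10.6) + 1/√19100 = 0.082701 + 0.007236 = 0.089937
P80 = (1/0.089937)² = 11.1189² = 123.63 µm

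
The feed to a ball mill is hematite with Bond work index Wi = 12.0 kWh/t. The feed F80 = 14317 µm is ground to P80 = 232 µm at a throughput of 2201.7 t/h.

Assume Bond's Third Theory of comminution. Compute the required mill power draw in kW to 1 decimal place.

W = 10 Wi / √P80 − 10 Wi / √F80
W = 10·12.0·(1/√232 − 1/√14317) = 10·12.0·(0.057296) = 6.8755 kWh/t
P = W·T = 6.8755·2201.7 = 15137.8 kW

P = 15137.8 kW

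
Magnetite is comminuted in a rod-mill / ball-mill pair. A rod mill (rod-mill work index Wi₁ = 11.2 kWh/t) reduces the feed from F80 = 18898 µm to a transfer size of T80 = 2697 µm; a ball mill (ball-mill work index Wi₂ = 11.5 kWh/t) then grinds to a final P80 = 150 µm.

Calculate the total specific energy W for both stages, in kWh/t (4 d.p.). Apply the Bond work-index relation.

W = 10 Wi (P80^-0.5 − F80^-0.5)
Stage 1 (18898→2697 µm, Wi₁=11.2): W₁ = 10·11.2·(0.019256 − 0.007274) = 1.3419 kWh/t
Stage 2 (2697→150 µm, Wi₂=11.5): W₂ = 10·11.5·(0.081650 − 0.019256) = 7.1753 kWh/t
W = W₁ + W₂ = 1.3419 + 7.1753 = 8.5172 kWh/t

W = 8.5172 kWh/t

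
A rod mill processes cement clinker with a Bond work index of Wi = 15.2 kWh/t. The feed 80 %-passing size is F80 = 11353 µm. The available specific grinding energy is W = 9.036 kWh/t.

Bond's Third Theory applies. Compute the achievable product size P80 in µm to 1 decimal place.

W = 10 Wi / √P80 − 10 Wi / √F80
P80^-0.5 = F80^-0.5 + W/(10 Wi)
  = 9.0360/(10·15.2) + 1/√11353 = 0.059447 + 0.009385 = 0.068833
P80 = (1/0.068833)² = 14.5280² = 211.06 µm

P80 = 211.1 µm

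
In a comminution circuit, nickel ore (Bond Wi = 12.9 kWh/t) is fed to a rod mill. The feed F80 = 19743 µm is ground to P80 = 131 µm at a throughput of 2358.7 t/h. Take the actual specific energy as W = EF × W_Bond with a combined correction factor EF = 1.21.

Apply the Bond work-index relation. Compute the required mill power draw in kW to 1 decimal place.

W = 10·Wi·(P80^(-½) − F80^(-½))
W = 10·12.9·(1/√131 − 1/√19743) = 10·12.9·(0.080253) = 10.3527 kWh/t
Apply correction: 10.3527 × 1.21 = 12.5268 kWh/t
Mill draw = 12.5268 × 2358.7 = 29546.9 kW

P = 29546.9 kW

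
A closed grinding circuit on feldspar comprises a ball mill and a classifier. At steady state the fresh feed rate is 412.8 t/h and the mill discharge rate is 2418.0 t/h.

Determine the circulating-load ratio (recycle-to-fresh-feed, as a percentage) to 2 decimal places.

CL = 485.76 %

Discharge = new feed + return, hence
R = M − F = 2418.0 − 412.8 = 2005.2 t/h
CL = 100·R/F = 100·2005.2/412.8 = 485.76 %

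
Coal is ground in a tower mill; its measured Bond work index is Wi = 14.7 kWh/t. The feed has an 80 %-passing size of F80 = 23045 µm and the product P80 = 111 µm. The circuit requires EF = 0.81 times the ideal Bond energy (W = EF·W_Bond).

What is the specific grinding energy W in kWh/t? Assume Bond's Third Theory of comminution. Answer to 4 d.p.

W = 10.5173 kWh/t

W = 10 Wi (1/√P80 − 1/√F80)  [Bond]
1/√111 = 0.094916;  1/√23045 = 0.006587
W = 10·14.7·(0.094916 − 0.006587) = 12.9843 kWh/t
Apply correction: 12.9843 × 0.81 = 10.5173 kWh/t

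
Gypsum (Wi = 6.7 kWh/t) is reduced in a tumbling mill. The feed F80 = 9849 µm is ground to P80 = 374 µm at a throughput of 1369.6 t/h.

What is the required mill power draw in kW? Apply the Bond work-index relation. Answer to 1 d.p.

W = 10 Wi / √P80 − 10 Wi / √F80
W = 10·6.7·(1/√374 − 1/√9849) = 10·6.7·(0.041632) = 2.7894 kWh/t
P = W·T = 2.7894·1369.6 = 3820.3 kW

P = 3820.3 kW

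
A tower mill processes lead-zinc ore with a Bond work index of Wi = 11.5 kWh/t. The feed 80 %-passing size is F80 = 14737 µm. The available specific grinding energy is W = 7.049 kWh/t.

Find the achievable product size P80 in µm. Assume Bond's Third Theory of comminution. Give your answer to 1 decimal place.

P80 = 206.8 µm

W_Bond = 10·Wi·(1/√P₈₀ − 1/√F₈₀)
P80^-0.5 = F80^-0.5 + W/(10 Wi)
  = 7.0490/(10·11.5) + 1/√14737 = 0.061296 + 0.008238 = 0.069533
P80 = (1/0.069533)² = 14.3816² = 206.83 µm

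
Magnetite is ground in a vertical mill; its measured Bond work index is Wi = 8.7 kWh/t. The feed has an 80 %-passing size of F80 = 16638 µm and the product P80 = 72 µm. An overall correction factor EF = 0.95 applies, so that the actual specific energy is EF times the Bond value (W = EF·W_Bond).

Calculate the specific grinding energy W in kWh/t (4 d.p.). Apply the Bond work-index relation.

W = 9.0996 kWh/t

Bond: W = 10·Wi·(1/√P80 − 1/√F80)
1/√72 = 0.117851;  1/√16638 = 0.007753
W = 10·8.7·(0.117851 − 0.007753) = 9.5786 kWh/t
With EF = 0.95: W = 9.5786·0.95 = 9.0996 kWh/t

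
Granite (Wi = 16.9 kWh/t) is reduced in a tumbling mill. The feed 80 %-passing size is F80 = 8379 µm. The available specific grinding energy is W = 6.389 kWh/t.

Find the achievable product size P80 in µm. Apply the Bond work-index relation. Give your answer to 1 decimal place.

W = 10·Wi·(P80^(-½) − F80^(-½))
⇒ 1/√P80 = W/(10·Wi) + 1/√F80
  = 6.3890/(10·16.9) + 1/√8379 = 0.037805 + 0.010925 = 0.048729
P80 = (1/0.048729)² = 20.5215² = 421.13 µm

P80 = 421.1 µm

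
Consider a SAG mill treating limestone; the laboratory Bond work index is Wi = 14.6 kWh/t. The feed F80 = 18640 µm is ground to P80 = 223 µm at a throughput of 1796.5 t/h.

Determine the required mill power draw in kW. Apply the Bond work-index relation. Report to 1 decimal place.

P = 15643.0 kW

W = 10 Wi / √P80 − 10 Wi / √F80
W = 10·14.6·(1/√223 − 1/√18640) = 10·14.6·(0.059640) = 8.7075 kWh/t
Mill draw = 8.7075 × 1796.5 = 15643.0 kW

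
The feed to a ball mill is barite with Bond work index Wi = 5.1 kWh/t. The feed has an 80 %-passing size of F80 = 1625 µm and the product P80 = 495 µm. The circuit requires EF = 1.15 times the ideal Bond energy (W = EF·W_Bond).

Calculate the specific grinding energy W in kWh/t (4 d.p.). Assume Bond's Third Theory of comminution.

W = 1.1812 kWh/t

W = 10 Wi (1/√P80 − 1/√F80)  [Bond]
1/√495 = 0.044947;  1/√1625 = 0.024807
W = 10·5.1·(0.044947 − 0.024807) = 1.0271 kWh/t
Corrected W = EF·W_Bond = 1.15·1.0271 = 1.1812 kWh/t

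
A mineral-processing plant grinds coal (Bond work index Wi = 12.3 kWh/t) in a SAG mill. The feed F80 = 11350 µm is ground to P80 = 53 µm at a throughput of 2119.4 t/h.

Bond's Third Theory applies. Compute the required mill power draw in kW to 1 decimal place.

P = 33361.1 kW

Bond: W = 10·Wi·(1/√P80 − 1/√F80)
W = 10·12.3·(1/√53 − 1/√11350) = 10·12.3·(0.127974) = 15.7408 kWh/t
Power = W × throughput = 15.7408 kWh/t × 2119.4 t/h = 33361.1 kW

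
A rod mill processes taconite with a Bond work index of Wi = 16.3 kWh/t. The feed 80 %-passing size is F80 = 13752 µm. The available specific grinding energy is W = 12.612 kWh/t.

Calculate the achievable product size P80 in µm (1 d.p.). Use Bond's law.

Bond:  W = 10 Wi (1/√P − 1/√F)
P80^(−½) = W/(10 Wi) + F80^(−½)
  = 12.6120/(10·16.3) + 1/√13752 = 0.077374 + 0.008527 = 0.085902
P80 = (1/0.085902)² = 11.6412² = 135.52 µm

P80 = 135.5 µm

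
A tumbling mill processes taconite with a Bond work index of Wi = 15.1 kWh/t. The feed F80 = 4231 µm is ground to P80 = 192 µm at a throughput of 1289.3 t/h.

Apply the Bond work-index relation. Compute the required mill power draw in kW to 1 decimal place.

P = 11057.1 kW

W = 10 Wi (P80^-0.5 − F80^-0.5)
W = 10·15.1·(1/√192 − 1/√4231) = 10·15.1·(0.056795) = 8.5761 kWh/t
P_mill = W·ṁ = 8.5761·1289.3 = 11057.1 kW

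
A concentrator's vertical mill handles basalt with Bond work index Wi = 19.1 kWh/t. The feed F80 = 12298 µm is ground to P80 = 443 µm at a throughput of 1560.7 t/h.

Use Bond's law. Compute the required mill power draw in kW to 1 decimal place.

Bond:  W = 10 Wi (1/√P − 1/√F)
W = 10·19.1·(1/√443 − 1/√12298) = 10·19.1·(0.038494) = 7.3524 kWh/t
Power = W × throughput = 7.3524 kWh/t × 1560.7 t/h = 11474.8 kW

P = 11474.8 kW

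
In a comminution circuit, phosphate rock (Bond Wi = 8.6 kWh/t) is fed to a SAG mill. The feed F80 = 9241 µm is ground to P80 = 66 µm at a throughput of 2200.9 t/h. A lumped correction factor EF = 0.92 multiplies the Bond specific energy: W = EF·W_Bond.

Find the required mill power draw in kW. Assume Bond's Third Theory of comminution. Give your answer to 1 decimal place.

P = 19623.1 kW

Bond:  W = 10 Wi (1/√P − 1/√F)
W = 10·8.6·(1/√66 − 1/√9241) = 10·8.6·(0.112689) = 9.6912 kWh/t
W_actual = 0.92 × 9.6912 = 8.9159 kWh/t
P = W·T = 8.9159·2200.9 = 19623.1 kW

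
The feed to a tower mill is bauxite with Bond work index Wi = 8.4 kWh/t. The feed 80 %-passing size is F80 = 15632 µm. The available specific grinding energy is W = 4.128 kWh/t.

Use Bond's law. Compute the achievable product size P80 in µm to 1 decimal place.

W = 10 Wi / √P80 − 10 Wi / √F80
1/√P80 = 1/√F80 + W/(10·Wi)
  = 4.1280/(10·8.4) + 1/√15632 = 0.049143 + 0.007998 = 0.057141
P80 = (1/0.057141)² = 17.5005² = 306.27 µm

P80 = 306.3 µm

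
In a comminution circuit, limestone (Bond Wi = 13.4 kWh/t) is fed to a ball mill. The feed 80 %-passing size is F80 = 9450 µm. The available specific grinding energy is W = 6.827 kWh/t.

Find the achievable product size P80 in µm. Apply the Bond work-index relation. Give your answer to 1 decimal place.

P80 = 266.7 µm

W = 10·Wi·[P80^(−½) − F80^(−½)]
⇒ 1/√P80 = W/(10·Wi) + 1/√F80
  = 6.8270/(10·13.4) + 1/√9450 = 0.050948 + 0.010287 = 0.061235
P80 = (1/0.061235)² = 16.3306² = 266.69 µm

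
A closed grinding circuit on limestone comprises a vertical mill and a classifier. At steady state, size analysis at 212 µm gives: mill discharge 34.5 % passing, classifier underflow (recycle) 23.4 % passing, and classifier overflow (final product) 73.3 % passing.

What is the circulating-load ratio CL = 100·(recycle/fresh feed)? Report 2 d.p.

CL = 349.55 %

Two-product formula at 212 µm:
(1+r)·d = r·u + o ⇒ r = (o−d)/(d−u)
r = (73.3 − 34.5)/(34.5 − 23.4) = 38.8/11.1 = 3.4955
CL = 100·r = 349.55 %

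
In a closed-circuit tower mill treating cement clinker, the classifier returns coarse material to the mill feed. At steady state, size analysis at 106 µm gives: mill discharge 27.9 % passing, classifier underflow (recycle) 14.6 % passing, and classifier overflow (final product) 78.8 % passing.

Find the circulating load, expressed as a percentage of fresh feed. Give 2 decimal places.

CL = 382.71 %

Balance %-passing 106 µm (r = R/F):
Fd + Rd = Ru + Fo ⇒ R/F = (o−d)/(d−u)
r = (78.8 − 27.9)/(27.9 − 14.6) = 50.9/13.3 = 3.8271
CL = 100·r = 382.71 %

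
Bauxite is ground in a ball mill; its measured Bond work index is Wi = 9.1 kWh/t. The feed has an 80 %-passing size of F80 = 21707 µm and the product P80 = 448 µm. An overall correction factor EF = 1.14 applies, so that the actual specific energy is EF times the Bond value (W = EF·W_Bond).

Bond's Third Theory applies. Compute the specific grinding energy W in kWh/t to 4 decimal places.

W = 4.1971 kWh/t

Bond:  W = 10 Wi (1/√P − 1/√F)
1/√448 = 0.047246;  1/√21707 = 0.006787
W = 10·9.1·(0.047246 − 0.006787) = 3.6817 kWh/t
Corrected W = EF·W_Bond = 1.14·3.6817 = 4.1971 kWh/t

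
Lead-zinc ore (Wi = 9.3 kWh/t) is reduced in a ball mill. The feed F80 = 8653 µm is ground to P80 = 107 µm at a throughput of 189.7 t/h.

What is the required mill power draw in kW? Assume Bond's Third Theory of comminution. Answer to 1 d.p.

P = 1515.9 kW

W = 10 Wi (1/√P80 − 1/√F80)  [Bond]
W = 10·9.3·(1/√107 − 1/√8653) = 10·9.3·(0.085923) = 7.9909 kWh/t
P_mill = W·ṁ = 7.9909·189.7 = 1515.9 kW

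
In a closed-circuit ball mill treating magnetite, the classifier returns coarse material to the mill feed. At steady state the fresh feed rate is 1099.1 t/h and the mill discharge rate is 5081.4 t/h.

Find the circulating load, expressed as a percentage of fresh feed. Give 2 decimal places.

Discharge = new feed + return, hence
R = M − F = 5081.4 − 1099.1 = 3982.3 t/h
CL = 100·R/F = 100·3982.3/1099.1 = 362.32 %

CL = 362.32 %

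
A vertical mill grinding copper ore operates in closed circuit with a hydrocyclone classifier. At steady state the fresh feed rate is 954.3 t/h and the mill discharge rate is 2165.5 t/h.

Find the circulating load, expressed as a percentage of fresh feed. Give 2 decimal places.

Mill node: discharge = fresh + recycle.
R = M − F = 2165.5 − 954.3 = 1211.2 t/h
CL = 100·R/F = 100·1211.2/954.3 = 126.92 %

CL = 126.92 %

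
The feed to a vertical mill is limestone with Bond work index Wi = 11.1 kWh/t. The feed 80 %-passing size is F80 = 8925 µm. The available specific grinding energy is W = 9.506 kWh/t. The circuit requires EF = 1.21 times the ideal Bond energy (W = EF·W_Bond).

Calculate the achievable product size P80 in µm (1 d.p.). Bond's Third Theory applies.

W = 10 Wi (1/√P80 − 1/√F80)  [Bond]
W_Bond = W / EF = 9.506 / 1.21 = 7.8562 kWh/t
P80^(−½) = W_Bond/(10 Wi) + F80^(−½)
  = 7.8562/(10·11.1) + 1/√8925 = 0.070777 + 0.010585 = 0.081362
P80 = (1/0.081362)² = 12.2908² = 151.06 µm

P80 = 151.1 µm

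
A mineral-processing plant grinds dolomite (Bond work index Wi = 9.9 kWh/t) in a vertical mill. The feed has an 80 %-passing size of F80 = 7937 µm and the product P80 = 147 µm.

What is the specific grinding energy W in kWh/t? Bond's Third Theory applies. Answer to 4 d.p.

W = 10 Wi (1/√P80 − 1/√F80)  [Bond]
1/√147 = 0.082479;  1/√7937 = 0.011225
W = 10·9.9·(0.082479 − 0.011225) = 7.0541 kWh/t

W = 7.0541 kWh/t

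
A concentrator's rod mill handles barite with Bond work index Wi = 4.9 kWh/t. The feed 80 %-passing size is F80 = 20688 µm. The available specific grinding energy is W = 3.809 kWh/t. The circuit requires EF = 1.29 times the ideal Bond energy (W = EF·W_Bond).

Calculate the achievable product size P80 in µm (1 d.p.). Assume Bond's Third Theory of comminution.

P80 = 221.4 µm

W = 10·Wi·(P80^(-½) − F80^(-½))
W_Bond = W / EF = 3.809 / 1.29 = 2.9527 kWh/t
P80^-0.5 = F80^-0.5 + W_Bond/(10 Wi)
  = 2.9527/(10·4.9) + 1/√20688 = 0.060259 + 0.006952 = 0.067212
P80 = (1/0.067212)² = 14.8783² = 221.36 µm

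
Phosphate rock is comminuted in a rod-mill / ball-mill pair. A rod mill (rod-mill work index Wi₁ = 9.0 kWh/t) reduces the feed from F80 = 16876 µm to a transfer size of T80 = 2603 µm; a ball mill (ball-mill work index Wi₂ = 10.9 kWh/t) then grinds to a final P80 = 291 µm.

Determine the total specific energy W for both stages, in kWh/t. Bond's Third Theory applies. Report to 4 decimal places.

Bond:  W = 10 Wi (1/√P − 1/√F)
Stage 1 (16876→2603 µm, Wi₁=9.0): W₁ = 10·9.0·(0.019600 − 0.007698) = 1.0712 kWh/t
Stage 2 (2603→291 µm, Wi₂=10.9): W₂ = 10·10.9·(0.058621 − 0.019600) = 4.2533 kWh/t
W = W₁ + W₂ = 1.0712 + 4.2533 = 5.3245 kWh/t

W = 5.3245 kWh/t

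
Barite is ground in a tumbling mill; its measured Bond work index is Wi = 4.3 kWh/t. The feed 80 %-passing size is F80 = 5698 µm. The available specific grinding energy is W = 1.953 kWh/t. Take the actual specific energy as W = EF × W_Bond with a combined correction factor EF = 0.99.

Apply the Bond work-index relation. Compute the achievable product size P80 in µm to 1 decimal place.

Bond:  W = 10 Wi (1/√P − 1/√F)
W_Bond = W / EF = 1.953 / 0.99 = 1.9727 kWh/t
P80^(−½) = W_Bond/(10 Wi) + F80^(−½)
  = 1.9727/(10·4.3) + 1/√5698 = 0.045877 + 0.013248 = 0.059125
P80 = (1/0.059125)² = 16.9133² = 286.06 µm

P80 = 286.1 µm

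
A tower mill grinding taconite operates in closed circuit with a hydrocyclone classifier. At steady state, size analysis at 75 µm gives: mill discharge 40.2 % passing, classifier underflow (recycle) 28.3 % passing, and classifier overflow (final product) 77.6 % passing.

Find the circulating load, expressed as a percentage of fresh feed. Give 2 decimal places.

Classifier node, passing 75 µm:
d + r·d = r·u + o → r(d−u) = o−d
r = (77.6 − 40.2)/(40.2 − 28.3) = 37.4/11.9 = 3.1429
CL = 100·r = 314.29 %

CL = 314.29 %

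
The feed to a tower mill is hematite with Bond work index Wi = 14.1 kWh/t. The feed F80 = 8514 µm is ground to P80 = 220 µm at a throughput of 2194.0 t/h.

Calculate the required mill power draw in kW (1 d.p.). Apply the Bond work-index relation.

W = 10·Wi·[P80^(−½) − F80^(−½)]
W = 10·14.1·(1/√220 − 1/√8514) = 10·14.1·(0.056582) = 7.9781 kWh/t
P_mill = W·ṁ = 7.9781·2194.0 = 17504.0 kW

P = 17504.0 kW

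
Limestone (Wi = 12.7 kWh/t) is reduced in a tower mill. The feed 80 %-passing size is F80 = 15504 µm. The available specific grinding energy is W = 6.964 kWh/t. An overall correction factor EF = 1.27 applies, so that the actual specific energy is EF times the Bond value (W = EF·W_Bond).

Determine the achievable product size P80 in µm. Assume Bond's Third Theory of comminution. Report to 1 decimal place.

W = 10·Wi·[P80^(−½) − F80^(−½)]
W_Bond = W / EF = 6.964 / 1.27 = 5.4835 kWh/t
P80^(−½) = W_Bond/(10 Wi) + F80^(−½)
  = 5.4835/(10·12.7) + 1/√15504 = 0.043177 + 0.008031 = 0.051208
P80 = (1/0.051208)² = 19.5282² = 381.35 µm

P80 = 381.3 µm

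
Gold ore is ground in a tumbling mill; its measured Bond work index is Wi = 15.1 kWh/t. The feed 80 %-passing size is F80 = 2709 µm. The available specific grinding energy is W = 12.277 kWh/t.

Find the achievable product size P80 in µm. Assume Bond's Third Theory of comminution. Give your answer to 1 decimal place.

P80 = 99.0 µm

W = 10·Wi·(P80^(-½) − F80^(-½))
P80^-0.5 = F80^-0.5 + W/(10 Wi)
  = 12.2770/(10·15.1) + 1/√2709 = 0.081305 + 0.019213 = 0.100518
P80 = (1/0.100518)² = 9.9485² = 98.97 µm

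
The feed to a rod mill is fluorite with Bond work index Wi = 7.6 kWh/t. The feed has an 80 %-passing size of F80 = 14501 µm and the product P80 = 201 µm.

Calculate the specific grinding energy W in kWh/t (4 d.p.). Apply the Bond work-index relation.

Bond: W = 10·Wi·(1/√P80 − 1/√F80)
1/√201 = 0.070535;  1/√14501 = 0.008304
W = 10·7.6·(0.070535 − 0.008304) = 4.7295 kWh/t

W = 4.7295 kWh/t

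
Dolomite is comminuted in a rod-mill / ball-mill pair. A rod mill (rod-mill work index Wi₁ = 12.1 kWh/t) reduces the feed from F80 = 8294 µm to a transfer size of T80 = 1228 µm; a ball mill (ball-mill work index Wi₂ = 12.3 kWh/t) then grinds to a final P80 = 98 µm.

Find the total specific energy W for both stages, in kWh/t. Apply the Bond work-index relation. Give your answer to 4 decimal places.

Bond: W = 10·Wi·(1/√P80 − 1/√F80)
Stage 1 (8294→1228 µm, Wi₁=12.1): W₁ = 10·12.1·(0.028537 − 0.010980) = 2.1243 kWh/t
Stage 2 (1228→98 µm, Wi₂=12.3): W₂ = 10·12.3·(0.101015 − 0.028537) = 8.9149 kWh/t
W = W₁ + W₂ = 2.1243 + 8.9149 = 11.0392 kWh/t

W = 11.0392 kWh/t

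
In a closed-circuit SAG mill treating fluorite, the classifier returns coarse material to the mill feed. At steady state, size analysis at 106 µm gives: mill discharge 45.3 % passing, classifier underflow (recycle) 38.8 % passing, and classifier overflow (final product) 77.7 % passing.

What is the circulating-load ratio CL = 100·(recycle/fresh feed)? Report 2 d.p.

Classifier node, passing 106 µm:
r = (o − d)/(d − u)
r = (77.7 − 45.3)/(45.3 − 38.8) = 32.4/6.5 = 4.9846
CL = 100·r = 498.46 %

CL = 498.46 %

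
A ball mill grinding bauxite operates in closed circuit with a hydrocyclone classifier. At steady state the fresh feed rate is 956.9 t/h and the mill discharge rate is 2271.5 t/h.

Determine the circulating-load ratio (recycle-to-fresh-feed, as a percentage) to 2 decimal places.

Discharge = new feed + return, hence
R = M − F = 2271.5 − 956.9 = 1314.6 t/h
CL = 100·R/F = 100·1314.6/956.9 = 137.38 %

CL = 137.38 %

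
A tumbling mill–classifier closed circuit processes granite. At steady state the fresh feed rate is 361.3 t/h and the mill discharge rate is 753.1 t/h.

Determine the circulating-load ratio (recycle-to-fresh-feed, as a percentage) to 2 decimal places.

CL = 108.44 %

Mill node: discharge = fresh + recycle.
R = M − F = 753.1 − 361.3 = 391.8 t/h
CL = 100·R/F = 100·391.8/361.3 = 108.44 %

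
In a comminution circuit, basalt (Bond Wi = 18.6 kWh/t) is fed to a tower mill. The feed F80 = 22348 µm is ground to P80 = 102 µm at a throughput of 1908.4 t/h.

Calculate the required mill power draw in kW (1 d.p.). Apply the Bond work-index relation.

P = 32772.1 kW

Bond:  W = 10 Wi (1/√P − 1/√F)
W = 10·18.6·(1/√102 − 1/√22348) = 10·18.6·(0.092325) = 17.1725 kWh/t
Power = W × throughput = 17.1725 kWh/t × 1908.4 t/h = 32772.1 kW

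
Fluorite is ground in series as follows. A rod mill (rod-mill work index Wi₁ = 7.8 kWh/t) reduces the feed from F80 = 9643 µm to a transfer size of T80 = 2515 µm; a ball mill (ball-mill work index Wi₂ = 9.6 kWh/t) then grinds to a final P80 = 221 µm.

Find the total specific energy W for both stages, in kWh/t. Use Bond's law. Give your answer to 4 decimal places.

W = 5.3044 kWh/t

Bond:  W = 10 Wi (1/√P − 1/√F)
Stage 1 (9643→2515 µm, Wi₁=7.8): W₁ = 10·7.8·(0.019940 − 0.010183) = 0.7610 kWh/t
Stage 2 (2515→221 µm, Wi₂=9.6): W₂ = 10·9.6·(0.067267 − 0.019940) = 4.5434 kWh/t
W = W₁ + W₂ = 0.7610 + 4.5434 = 5.3044 kWh/t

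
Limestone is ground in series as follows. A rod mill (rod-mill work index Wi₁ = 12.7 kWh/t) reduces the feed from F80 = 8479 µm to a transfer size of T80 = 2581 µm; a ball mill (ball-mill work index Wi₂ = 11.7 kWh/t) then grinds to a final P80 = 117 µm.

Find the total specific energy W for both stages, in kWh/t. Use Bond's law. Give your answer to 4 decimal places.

W = 10·Wi·[P80^(−½) − F80^(−½)]
Stage 1 (8479→2581 µm, Wi₁=12.7): W₁ = 10·12.7·(0.019684 − 0.010860) = 1.1206 kWh/t
Stage 2 (2581→117 µm, Wi₂=11.7): W₂ = 10·11.7·(0.092450 − 0.019684) = 8.5137 kWh/t
W = W₁ + W₂ = 1.1206 + 8.5137 = 9.6343 kWh/t

W = 9.6343 kWh/t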